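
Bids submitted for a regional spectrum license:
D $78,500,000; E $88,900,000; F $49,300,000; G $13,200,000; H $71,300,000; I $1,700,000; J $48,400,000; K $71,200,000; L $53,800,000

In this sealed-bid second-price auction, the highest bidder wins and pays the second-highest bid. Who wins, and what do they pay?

E pays $78,500,000

Rule: the highest bidder wins and pays the second-highest bid.
Bids ranked: 88,900,000 (E) > 78,500,000 (D) > 71,300,000 (H) > 71,200,000 (K) > 53,800,000 (L) > 49,300,000 (F) > …
E wins with the highest bid; price is set by the runner-up at $78,500,000.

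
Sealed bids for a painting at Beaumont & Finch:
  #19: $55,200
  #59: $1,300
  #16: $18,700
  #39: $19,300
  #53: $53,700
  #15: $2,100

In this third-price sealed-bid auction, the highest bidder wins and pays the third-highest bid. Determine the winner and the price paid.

#19 pays $19,300

Third-price sealed-bid auction: the highest bidder wins and pays the third-highest bid.
Bids in order: 55,200 (#19) > 53,700 (#53) > 19,300 (#39) > 18,700 (#16) > 2,100 (#15) > 1,300 (#59)
#19 wins; payment is bid #3 in the ranking = $19,300.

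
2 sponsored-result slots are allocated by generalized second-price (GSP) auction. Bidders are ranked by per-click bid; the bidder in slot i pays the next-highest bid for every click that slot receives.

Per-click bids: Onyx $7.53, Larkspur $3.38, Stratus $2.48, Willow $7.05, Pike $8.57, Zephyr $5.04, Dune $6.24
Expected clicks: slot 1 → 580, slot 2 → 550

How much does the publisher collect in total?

Total revenue: $8244.90

Per-click bids in order: $8.57 (Pike) > $7.53 (Onyx) > $7.05 (Willow) > …
Slot 1: Pike pays $7.53 × 580 = $4367.40
Slot 2: Onyx pays $7.05 × 550 = $3877.50
Total = $8244.90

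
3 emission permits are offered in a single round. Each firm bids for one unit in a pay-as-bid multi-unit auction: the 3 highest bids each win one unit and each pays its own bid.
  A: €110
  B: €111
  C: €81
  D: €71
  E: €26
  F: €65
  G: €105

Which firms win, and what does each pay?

B €111, A €110, G €105

Ordering the bids: 111 (B), 110 (A), 105 (G), 81 (C), 71 (D), …
Winners (3 units): B, A, G.
Each winner pays its own bid: B €111, A €110, G €105.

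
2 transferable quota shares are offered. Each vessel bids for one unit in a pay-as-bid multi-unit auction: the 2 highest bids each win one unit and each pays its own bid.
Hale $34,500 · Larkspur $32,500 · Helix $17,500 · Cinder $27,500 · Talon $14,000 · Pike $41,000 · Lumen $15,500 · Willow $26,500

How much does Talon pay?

Talon pays $0

Sorting: 41,000 (Pike), 34,500 (Hale), 32,500 (Larkspur), 27,500 (Cinder), …
Top 2: Pike, Hale.
Talon does not win → $0.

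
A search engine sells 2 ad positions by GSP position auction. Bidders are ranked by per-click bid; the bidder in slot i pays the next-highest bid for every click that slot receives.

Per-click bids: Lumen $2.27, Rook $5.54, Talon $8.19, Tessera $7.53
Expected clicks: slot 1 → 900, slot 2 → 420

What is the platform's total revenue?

Total revenue: $9103.80

Per-click bids in order: $8.19 (Talon) > $7.53 (Tessera) > $5.54 (Rook) > …
Slot 1: Talon pays $7.53 × 900 = $6777.00
Slot 2: Tessera pays $5.54 × 420 = $2326.80
Total = $9103.80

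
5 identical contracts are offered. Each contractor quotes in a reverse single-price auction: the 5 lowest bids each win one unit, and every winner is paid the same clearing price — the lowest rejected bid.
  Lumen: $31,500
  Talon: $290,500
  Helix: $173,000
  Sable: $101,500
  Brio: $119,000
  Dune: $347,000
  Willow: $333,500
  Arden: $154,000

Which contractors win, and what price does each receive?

Bids ranked low→high: 31,500 (Lumen), 101,500 (Sable), 119,000 (Brio), 154,000 (Arden), 173,000 (Helix), 290,500 (Talon), 333,500 (Willow), …
Lowest 5: Lumen, Sable, Brio, Arden, Helix.
First losing bid is Talon's $290,500, which sets the uniform price.

Lumen, Sable, Brio, Arden, Helix; each is paid $290,500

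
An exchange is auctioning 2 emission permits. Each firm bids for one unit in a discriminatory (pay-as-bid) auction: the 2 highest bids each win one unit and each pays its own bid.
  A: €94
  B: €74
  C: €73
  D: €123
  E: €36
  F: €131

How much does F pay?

Sorting: 131 (F), 123 (D), 94 (A), 74 (B), …
The 2 highest are F, D.
F wins → own bid €131.

F pays €131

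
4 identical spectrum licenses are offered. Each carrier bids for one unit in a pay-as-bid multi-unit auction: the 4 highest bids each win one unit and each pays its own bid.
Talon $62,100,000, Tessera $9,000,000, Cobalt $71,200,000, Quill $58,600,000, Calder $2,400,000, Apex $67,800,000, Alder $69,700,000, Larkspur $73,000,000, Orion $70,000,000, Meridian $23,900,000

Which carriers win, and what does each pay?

Sorting: 73,000,000 (Larkspur), 71,200,000 (Cobalt), 70,000,000 (Orion), 69,700,000 (Alder), 67,800,000 (Apex), 62,100,000 (Talon), …
Winners (4 units): Larkspur, Cobalt, Orion, Alder.
Each winner pays its own bid: Larkspur $73,000,000, Cobalt $71,200,000, Orion $70,000,000, Alder $69,700,000.

Larkspur $73,000,000, Cobalt $71,200,000, Orion $70,000,000, Alder $69,700,000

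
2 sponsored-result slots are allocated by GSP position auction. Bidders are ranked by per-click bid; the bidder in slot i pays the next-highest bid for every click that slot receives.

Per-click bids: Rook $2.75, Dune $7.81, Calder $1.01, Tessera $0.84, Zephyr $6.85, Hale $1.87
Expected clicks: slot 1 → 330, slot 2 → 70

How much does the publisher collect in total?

Total revenue: $2453.00

Sorting advertisers: $7.81 (Dune) > $6.85 (Zephyr) > $2.75 (Rook) > …
Slot 1: Dune pays $6.85 × 330 = $2260.50
Slot 2: Zephyr pays $2.75 × 70 = $192.50
Total = $2453.00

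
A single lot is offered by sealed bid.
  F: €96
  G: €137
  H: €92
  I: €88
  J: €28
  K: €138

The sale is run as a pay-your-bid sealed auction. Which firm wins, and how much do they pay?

Pay-your-bid sealed auction: the highest bidder wins and pays their own bid.
Bids in order: 138 (K) > 137 (G) > 96 (F) > 92 (H) > 88 (I) > 28 (J)
K is highest → pays own bid, €138.

K pays €138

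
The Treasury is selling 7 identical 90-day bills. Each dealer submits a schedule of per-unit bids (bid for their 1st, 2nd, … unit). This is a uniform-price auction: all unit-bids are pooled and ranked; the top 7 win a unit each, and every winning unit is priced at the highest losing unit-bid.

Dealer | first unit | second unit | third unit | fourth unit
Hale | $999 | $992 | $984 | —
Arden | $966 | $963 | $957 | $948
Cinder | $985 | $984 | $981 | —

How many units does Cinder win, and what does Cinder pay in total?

Merging the schedules and taking the best 7: 999 (Hale-1), 992 (Hale-2), 985 (Cinder-1), 984 (Hale-3), 984 (Cinder-2), 981 (Cinder-3), 966 (Arden-1)
Highest rejected unit-bid = $963.
Cinder wins 3 unit(s) at $963 each.

Cinder: 3 units, pays $2,889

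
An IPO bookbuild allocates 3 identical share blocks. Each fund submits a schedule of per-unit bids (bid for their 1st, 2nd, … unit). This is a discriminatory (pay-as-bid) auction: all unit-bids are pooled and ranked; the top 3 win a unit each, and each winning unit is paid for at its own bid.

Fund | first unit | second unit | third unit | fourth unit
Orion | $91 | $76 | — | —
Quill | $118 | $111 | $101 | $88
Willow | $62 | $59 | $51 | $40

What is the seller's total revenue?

Total revenue: $330

Pooled unit-bids ranked (top 3): 118 (Quill-1), 111 (Quill-2), 101 (Quill-3)
Next rejected bid: $91 (not a price — pay-as-bid).
Each winning unit pays its own bid.
Revenue = 118 + 111 + 101 = $330.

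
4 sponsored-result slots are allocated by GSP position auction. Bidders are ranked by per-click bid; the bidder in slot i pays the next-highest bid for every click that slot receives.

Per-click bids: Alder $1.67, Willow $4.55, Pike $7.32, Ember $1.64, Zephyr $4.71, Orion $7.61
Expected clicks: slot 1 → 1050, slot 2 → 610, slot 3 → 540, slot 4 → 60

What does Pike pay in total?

Ranked by bid: $7.61 (Orion) > $7.32 (Pike) > $4.71 (Zephyr) > $4.55 (Willow) > $1.67 (Alder) > …
Pike holds slot 2 → pays next bid $4.71 × 610 clicks = $2873.10.

Pike pays $2873.10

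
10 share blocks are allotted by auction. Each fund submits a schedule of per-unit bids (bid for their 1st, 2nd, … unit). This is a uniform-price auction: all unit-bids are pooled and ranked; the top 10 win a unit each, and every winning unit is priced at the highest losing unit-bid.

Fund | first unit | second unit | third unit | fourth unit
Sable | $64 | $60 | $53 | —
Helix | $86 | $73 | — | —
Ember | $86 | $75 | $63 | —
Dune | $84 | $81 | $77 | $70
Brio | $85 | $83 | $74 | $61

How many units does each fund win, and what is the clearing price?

Brio 3, Dune 3, Ember 2, Helix 2; clearing price $70

All unit-bids, highest first — top 10: 86 (Helix-1), 86 (Ember-1), 85 (Brio-1), 84 (Dune-1), 83 (Brio-2), 81 (Dune-2), 77 (Dune-3), 75 (Ember-2), 74 (Brio-3), 73 (Helix-2)
The (k+1)-th unit-bid is $70.
Allocation: Brio 3, Dune 3, Ember 2, Helix 2.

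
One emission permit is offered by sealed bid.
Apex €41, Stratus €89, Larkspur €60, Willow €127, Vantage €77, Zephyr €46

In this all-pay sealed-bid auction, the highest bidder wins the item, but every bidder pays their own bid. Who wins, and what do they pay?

Willow pays €127

Bids in order: 127 (Willow) > 89 (Stratus) > 77 (Vantage) > 60 (Larkspur) > 46 (Zephyr) > 41 (Apex)
Willow is highest and takes the item; every bidder forfeits their bid.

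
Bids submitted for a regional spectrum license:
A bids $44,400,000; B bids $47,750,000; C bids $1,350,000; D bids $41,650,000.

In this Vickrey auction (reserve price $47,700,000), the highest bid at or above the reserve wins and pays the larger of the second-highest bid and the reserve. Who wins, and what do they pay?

B pays $47,700,000

Rule: the highest bid at or above the reserve wins and pays the larger of the second-highest bid and the reserve.
Bids ranked: 47,750,000 (B) > 44,400,000 (A) > 41,650,000 (D) > 1,350,000 (C)
Highest eligible bid: B at $47,750,000.
max(second-highest $44,400,000, reserve $47,700,000) = $47,700,000.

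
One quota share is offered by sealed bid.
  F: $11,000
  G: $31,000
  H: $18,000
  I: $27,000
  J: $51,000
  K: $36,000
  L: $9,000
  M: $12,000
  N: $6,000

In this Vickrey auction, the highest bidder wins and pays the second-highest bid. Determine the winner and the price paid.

Sorting bids: 51,000 (J) > 36,000 (K) > 31,000 (G) > 27,000 (I) > 18,000 (H) > 12,000 (M) > …
J is highest; pays the second-highest bid, $36,000.

J pays $36,000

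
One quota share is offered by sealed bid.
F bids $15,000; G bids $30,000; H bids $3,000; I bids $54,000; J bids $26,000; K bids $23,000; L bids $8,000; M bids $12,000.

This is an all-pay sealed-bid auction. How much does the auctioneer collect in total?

Total revenue: $171,000

Bids ranked: 54,000 (I) > 30,000 (G) > 26,000 (J) > 23,000 (K) > 15,000 (F) > 12,000 (M) > …
I wins with the top bid; all bids are sunk regardless.
Every bidder forfeits their bid regardless of winning.
Revenue = 15,000 + 30,000 + 3,000 + 54,000 + 26,000 + 23,000 + 8,000 + 12,000 = $171,000.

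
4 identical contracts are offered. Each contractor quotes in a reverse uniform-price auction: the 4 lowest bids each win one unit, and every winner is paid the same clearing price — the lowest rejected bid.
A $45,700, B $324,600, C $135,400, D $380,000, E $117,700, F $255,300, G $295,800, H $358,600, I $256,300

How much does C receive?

Ordering the bids: 45,700 (A), 117,700 (E), 135,400 (C), 255,300 (F), 256,300 (I), 295,800 (G), …
Lowest 4: A, E, C, F.
Lowest unsuccessful bid: $256,300 → clearing price.
C wins → is paid $256,300.

C is paid $256,300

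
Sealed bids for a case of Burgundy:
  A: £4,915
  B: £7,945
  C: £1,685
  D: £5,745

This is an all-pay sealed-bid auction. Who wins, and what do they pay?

B pays £7,945

Rule: the highest bidder wins the item, but every bidder pays their own bid.
Bids ranked: 7,945 (B) > 5,745 (D) > 4,915 (A) > 1,685 (C)
B is highest and takes the item; every bidder forfeits their bid.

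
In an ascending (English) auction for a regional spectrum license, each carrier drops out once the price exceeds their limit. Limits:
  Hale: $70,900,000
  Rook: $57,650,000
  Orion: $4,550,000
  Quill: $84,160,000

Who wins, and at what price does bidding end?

Quill wins at $70,900,000

Rule: the price rises until one bidder remains; the winner pays the price at which the last rival dropped out.
Limits in order: 84,160,000 (Quill) > 70,900,000 (Hale) > 57,650,000 (Rook) > 4,550,000 (Orion)
Once the price passes $70,900,000, only Quill is left; the hammer falls at Hale's limit of $70,900,000.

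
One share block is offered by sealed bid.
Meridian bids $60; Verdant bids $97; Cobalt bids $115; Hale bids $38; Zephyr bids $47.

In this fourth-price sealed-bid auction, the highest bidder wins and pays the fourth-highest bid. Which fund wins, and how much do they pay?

Cobalt pays $47

Bids ranked: 115 (Cobalt) > 97 (Verdant) > 60 (Meridian) > 47 (Zephyr) > 38 (Hale)
Cobalt is highest; pays the fourth-highest bid, $47.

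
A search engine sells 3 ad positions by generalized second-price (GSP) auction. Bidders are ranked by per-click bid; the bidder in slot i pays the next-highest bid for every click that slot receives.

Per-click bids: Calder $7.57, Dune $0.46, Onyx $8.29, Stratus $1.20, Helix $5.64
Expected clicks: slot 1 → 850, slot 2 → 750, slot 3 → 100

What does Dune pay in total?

Dune pays $0.00

Per-click bids in order: $8.29 (Onyx) > $7.57 (Calder) > $5.64 (Helix) > $1.20 (Stratus) > …
Dune ranks below slot 3 → no slot, pays nothing.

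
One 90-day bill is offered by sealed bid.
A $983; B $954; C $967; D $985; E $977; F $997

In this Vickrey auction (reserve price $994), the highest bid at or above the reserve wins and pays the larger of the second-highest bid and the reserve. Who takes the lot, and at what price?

F pays $994

Vickrey auction (reserve price $994): the highest bid at or above the reserve wins and pays the larger of the second-highest bid and the reserve.
Bids ranked: 997 (F) > 985 (D) > 983 (A) > 977 (E) > 967 (C) > 954 (B)
F has the top bid at or above the reserve ($997).
Second-highest bid $985 is below the reserve $994, so the reserve binds → payment $994.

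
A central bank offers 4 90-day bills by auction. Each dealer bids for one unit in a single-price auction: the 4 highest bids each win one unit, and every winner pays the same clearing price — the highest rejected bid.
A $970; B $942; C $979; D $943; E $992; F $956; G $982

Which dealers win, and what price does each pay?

Ordering the bids: 992 (E), 982 (G), 979 (C), 970 (A), 956 (F), 943 (D), …
Top 4: E, G, C, A.
First losing bid is F's $956, which sets the uniform price.

E, G, C, A; each pays $956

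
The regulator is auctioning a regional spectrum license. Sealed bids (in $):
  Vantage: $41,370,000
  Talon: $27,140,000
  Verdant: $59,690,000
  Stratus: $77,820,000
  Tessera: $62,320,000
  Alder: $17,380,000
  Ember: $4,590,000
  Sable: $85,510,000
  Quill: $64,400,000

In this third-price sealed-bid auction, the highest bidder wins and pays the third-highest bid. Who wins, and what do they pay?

Sable pays $64,400,000

Bids in order: 85,510,000 (Sable) > 77,820,000 (Stratus) > 64,400,000 (Quill) > 62,320,000 (Tessera) > 59,690,000 (Verdant) > 41,370,000 (Vantage) > …
Sable wins; payment is bid #3 in the ranking = $64,400,000.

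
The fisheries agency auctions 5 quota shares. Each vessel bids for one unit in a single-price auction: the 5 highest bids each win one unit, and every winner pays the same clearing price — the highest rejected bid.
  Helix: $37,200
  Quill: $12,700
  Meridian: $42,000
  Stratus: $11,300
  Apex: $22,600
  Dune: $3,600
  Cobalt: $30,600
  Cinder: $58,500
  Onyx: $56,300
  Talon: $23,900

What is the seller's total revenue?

Total revenue: $119,500

Ordering the bids: 58,500 (Cinder), 56,300 (Onyx), 42,000 (Meridian), 37,200 (Helix), 30,600 (Cobalt), 23,900 (Talon), 22,600 (Apex), …
Top 5: Cinder, Onyx, Meridian, Helix, Cobalt.
Highest unsuccessful bid: $23,900 → clearing price.
Total revenue = 5 × $23,900 = $119,500.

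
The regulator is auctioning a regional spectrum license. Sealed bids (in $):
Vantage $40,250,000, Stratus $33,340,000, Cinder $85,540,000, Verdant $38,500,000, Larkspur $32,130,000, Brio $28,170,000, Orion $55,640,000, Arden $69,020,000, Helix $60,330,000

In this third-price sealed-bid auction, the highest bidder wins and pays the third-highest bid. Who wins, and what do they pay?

Sorting bids: 85,540,000 (Cinder) > 69,020,000 (Arden) > 60,330,000 (Helix) > 55,640,000 (Orion) > 40,250,000 (Vantage) > 38,500,000 (Verdant) > …
Cinder is highest; pays the third-highest bid, $60,330,000.

Cinder pays $60,330,000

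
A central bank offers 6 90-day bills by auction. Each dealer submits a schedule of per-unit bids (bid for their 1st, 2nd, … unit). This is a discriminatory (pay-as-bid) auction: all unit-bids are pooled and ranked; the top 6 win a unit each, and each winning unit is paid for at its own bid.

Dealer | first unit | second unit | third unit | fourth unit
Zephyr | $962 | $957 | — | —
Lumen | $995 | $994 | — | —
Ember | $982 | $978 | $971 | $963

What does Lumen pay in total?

Lumen pays $1,989

All unit-bids, highest first — top 6: 995 (Lumen-1), 994 (Lumen-2), 982 (Ember-1), 978 (Ember-2), 971 (Ember-3), 963 (Ember-4)
Next rejected bid: $962 (not a price — pay-as-bid).
Lumen's winning unit-bids: 995 + 994 = $1,989.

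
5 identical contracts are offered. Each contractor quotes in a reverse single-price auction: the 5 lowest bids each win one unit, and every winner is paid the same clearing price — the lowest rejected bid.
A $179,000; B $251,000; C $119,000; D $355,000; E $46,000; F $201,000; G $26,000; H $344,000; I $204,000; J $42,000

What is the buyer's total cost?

Total cost: $1,005,000

Ordering the bids: 26,000 (G), 42,000 (J), 46,000 (E), 119,000 (C), 179,000 (A), 201,000 (F), 204,000 (I), …
The 5 lowest are G, J, E, C, A.
Clearing price = lowest rejected bid = $201,000.
Total cost = 5 × $201,000 = $1,005,000.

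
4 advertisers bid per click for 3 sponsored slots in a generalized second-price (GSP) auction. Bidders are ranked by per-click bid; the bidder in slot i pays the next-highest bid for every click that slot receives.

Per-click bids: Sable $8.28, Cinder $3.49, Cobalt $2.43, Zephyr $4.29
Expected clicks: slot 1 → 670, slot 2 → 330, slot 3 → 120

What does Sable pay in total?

Sable pays $2874.30

Per-click bids in order: $8.28 (Sable) > $4.29 (Zephyr) > $3.49 (Cinder) > $2.43 (Cobalt)
Sable holds slot 1 → pays next bid $4.29 × 670 clicks = $2874.30.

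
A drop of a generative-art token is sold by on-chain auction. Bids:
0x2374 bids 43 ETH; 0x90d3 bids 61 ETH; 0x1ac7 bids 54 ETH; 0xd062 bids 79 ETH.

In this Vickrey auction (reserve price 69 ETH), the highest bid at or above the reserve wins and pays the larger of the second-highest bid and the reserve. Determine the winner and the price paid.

Bids in order: 79 (0xd062) > 61 (0x90d3) > 54 (0x1ac7) > 43 (0x2374)
0xd062 has the top bid at or above the reserve (79 ETH).
max(second-highest 61 ETH, reserve 69 ETH) = 69 ETH.

0xd062 pays 69 ETH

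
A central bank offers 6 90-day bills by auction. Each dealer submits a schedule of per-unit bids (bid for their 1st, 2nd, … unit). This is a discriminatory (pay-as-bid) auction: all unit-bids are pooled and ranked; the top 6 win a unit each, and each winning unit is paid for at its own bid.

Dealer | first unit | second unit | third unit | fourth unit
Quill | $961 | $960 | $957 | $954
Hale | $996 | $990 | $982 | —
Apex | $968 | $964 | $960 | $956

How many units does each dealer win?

All unit-bids, highest first — top 6: 996 (Hale-1), 990 (Hale-2), 982 (Hale-3), 968 (Apex-1), 964 (Apex-2), 961 (Quill-1)
Next rejected bid: $960 (not a price — pay-as-bid).
Allocation: Apex 2, Hale 3, Quill 1.

Apex 2, Hale 3, Quill 1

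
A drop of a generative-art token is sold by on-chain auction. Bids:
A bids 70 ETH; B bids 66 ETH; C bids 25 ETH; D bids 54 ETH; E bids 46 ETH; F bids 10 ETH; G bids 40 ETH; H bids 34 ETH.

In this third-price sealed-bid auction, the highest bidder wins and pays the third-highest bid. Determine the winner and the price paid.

Third-price sealed-bid auction: the highest bidder wins and pays the third-highest bid.
Bids in order: 70 (A) > 66 (B) > 54 (D) > 46 (E) > 40 (G) > 34 (H) > …
A wins; payment is bid #3 in the ranking = 54 ETH.

A pays 54 ETH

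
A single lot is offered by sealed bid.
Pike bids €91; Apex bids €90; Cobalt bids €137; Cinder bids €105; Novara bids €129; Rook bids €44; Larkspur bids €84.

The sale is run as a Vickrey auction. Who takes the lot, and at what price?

Bids ranked: 137 (Cobalt) > 129 (Novara) > 105 (Cinder) > 91 (Pike) > 90 (Apex) > 84 (Larkspur) > …
Cobalt wins with the highest bid; price is set by the runner-up at €129.

Cobalt pays €129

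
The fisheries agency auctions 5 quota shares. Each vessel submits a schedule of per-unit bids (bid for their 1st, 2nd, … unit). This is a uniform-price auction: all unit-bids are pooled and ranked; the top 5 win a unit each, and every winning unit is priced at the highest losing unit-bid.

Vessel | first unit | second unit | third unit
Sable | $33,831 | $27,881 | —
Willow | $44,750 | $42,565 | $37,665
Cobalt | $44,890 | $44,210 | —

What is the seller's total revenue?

All unit-bids, highest first — top 5: 44,890 (Cobalt-1), 44,750 (Willow-1), 44,210 (Cobalt-2), 42,565 (Willow-2), 37,665 (Willow-3)
The (k+1)-th unit-bid is $33,831.
Allocation: Cobalt 2, Willow 3. Every unit priced at $33,831.
Revenue = 5 × 33,831 = $169,155.

Total revenue: $169,155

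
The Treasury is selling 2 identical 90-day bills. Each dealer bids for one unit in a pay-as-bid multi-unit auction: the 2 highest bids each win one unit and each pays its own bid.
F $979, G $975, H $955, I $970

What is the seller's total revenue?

Total revenue: $1,954

Ordering the bids: 979 (F), 975 (G), 970 (I), 955 (H)
Winners (2 units): F, G.
Total revenue = 979 + 975 = $1,954.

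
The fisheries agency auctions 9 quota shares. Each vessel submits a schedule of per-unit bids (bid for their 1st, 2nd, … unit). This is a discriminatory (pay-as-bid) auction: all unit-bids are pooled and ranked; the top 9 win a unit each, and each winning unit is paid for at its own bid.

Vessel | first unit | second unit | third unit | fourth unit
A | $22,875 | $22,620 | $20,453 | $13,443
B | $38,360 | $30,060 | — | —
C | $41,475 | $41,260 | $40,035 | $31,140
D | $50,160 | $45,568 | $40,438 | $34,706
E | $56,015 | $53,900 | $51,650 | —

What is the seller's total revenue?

All unit-bids, highest first — top 9: 56,015 (E-1), 53,900 (E-2), 51,650 (E-3), 50,160 (D-1), 45,568 (D-2), 41,475 (C-1), 41,260 (C-2), 40,438 (D-3), 40,035 (C-3)
Next rejected bid: $38,360 (not a price — pay-as-bid).
Each winning unit pays its own bid.
Revenue = 56,015 + 53,900 + 51,650 + 50,160 + 45,568 + 41,475 + 41,260 + 40,438 + 40,035 = $420,501.

Total revenue: $420,501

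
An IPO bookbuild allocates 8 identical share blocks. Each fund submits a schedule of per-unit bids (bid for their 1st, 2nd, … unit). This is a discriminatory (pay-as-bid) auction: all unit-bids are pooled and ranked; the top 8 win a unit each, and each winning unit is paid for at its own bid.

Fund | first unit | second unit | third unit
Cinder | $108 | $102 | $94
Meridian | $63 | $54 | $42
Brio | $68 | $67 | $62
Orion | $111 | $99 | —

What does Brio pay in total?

Brio pays $135

Merging the schedules and taking the best 8: 111 (Orion-1), 108 (Cinder-1), 102 (Cinder-2), 99 (Orion-2), 94 (Cinder-3), 68 (Brio-1), 67 (Brio-2), 63 (Meridian-1)
Next rejected bid: $62 (not a price — pay-as-bid).
Brio's winning unit-bids: 68 + 67 = $135.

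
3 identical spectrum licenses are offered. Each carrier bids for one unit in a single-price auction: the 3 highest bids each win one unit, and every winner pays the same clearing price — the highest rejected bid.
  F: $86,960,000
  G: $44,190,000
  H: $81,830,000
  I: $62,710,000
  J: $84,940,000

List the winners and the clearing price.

Bids ranked high→low: 86,960,000 (F), 84,940,000 (J), 81,830,000 (H), 62,710,000 (I), 44,190,000 (G)
Winners (3 units): F, J, H.
Highest unsuccessful bid: $62,710,000 → clearing price.

F, J, H; each pays $62,710,000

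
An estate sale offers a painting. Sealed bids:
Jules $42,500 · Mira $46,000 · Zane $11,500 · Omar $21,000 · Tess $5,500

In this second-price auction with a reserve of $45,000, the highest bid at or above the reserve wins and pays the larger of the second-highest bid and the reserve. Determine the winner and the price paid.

Mira pays $45,000

Bids ranked: 46,000 (Mira) > 42,500 (Jules) > 21,000 (Omar) > 11,500 (Zane) > 5,500 (Tess)
Mira has the top bid at or above the reserve ($46,000).
max(second-highest $42,500, reserve $45,000) = $45,000.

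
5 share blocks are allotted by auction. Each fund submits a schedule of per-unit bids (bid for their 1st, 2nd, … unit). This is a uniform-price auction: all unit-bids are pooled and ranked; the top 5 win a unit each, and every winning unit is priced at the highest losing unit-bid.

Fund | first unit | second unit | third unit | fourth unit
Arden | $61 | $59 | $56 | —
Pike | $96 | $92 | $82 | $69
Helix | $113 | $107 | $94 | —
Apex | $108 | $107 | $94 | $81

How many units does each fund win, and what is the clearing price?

Merging the schedules and taking the best 5: 113 (Helix-1), 108 (Apex-1), 107 (Helix-2), 107 (Apex-2), 96 (Pike-1)
The (k+1)-th unit-bid is $94.
Allocation: Apex 2, Helix 2, Pike 1.

Apex 2, Helix 2, Pike 1; clearing price $94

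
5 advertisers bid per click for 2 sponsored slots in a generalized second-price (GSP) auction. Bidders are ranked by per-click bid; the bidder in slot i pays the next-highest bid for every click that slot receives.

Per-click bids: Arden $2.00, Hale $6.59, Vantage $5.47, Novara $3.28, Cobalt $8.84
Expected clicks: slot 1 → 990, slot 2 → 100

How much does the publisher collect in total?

Total revenue: $7071.10

Sorting advertisers: $8.84 (Cobalt) > $6.59 (Hale) > $5.47 (Vantage) > …
Slot 1: Cobalt pays $6.59 × 990 = $6524.10
Slot 2: Hale pays $5.47 × 100 = $547.00
Total = $7071.10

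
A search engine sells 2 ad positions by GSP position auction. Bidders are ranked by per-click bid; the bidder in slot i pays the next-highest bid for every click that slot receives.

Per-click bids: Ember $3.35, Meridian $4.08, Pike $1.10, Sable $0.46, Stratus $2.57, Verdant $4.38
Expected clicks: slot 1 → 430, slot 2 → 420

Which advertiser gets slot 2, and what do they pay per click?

Per-click bids in order: $4.38 (Verdant) > $4.08 (Meridian) > $3.35 (Ember) > …
Slot 2 goes to the second-ranked bidder, Meridian, who pays the next bid down: $3.35/click.

Meridian; $3.35 per click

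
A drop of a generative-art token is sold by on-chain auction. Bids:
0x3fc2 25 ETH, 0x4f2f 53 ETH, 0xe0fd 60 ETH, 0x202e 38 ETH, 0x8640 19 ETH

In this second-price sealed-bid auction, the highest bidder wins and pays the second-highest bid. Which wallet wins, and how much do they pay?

0xe0fd pays 53 ETH

Rule: the highest bidder wins and pays the second-highest bid.
Bids ranked: 60 (0xe0fd) > 53 (0x4f2f) > 38 (0x202e) > 25 (0x3fc2) > 19 (0x8640)
0xe0fd is highest; pays the second-highest bid, 53 ETH.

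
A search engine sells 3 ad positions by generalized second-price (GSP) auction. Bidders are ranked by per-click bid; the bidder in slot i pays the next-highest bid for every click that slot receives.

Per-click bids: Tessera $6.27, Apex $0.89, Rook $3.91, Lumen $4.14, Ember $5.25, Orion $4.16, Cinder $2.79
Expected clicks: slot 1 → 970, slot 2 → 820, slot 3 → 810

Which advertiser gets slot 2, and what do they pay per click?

Ranked by bid: $6.27 (Tessera) > $5.25 (Ember) > $4.16 (Orion) > $4.14 (Lumen) > …
Slot 2 goes to the second-ranked bidder, Ember, who pays the next bid down: $4.16/click.

Ember; $4.16 per click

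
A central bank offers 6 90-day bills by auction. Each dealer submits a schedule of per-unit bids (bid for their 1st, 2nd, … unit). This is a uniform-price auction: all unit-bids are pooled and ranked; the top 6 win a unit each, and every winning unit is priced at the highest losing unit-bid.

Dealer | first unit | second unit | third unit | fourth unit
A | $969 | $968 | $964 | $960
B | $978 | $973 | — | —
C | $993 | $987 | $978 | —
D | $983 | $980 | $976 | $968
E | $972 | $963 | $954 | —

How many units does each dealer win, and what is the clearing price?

B 1, C 3, D 2; clearing price $976

All unit-bids, highest first — top 6: 993 (C-1), 987 (C-2), 983 (D-1), 980 (D-2), 978 (B-1), 978 (C-3)
Highest rejected unit-bid = $976.
Allocation: B 1, C 3, D 2.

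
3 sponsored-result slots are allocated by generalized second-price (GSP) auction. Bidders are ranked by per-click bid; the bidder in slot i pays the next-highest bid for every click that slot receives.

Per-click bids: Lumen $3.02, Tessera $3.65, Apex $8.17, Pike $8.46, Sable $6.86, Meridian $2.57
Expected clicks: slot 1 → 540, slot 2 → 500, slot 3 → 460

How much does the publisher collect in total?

Per-click bids in order: $8.46 (Pike) > $8.17 (Apex) > $6.86 (Sable) > $3.65 (Tessera) > …
Slot 1: Pike pays $8.17 × 540 = $4411.80
Slot 2: Apex pays $6.86 × 500 = $3430.00
Slot 3: Sable pays $3.65 × 460 = $1679.00
Total = $9520.80

Total revenue: $9520.80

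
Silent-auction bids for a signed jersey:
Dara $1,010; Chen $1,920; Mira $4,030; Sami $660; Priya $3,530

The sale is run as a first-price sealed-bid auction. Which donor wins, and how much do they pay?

Bids ranked: 4,030 (Mira) > 3,530 (Priya) > 1,920 (Chen) > 1,010 (Dara) > 660 (Sami)
Mira has the highest bid and pays exactly that: $4,030.

Mira pays $4,030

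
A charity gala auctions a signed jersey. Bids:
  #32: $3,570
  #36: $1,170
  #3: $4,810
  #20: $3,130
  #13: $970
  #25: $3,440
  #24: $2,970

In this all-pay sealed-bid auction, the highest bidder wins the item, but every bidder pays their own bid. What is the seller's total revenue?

Bids ranked: 4,810 (#3) > 3,570 (#32) > 3,440 (#25) > 3,130 (#20) > 2,970 (#24) > 1,170 (#36) > …
Every bidder forfeits their bid regardless of winning.
Revenue = 3,570 + 1,170 + 4,810 + 3,130 + 970 + 3,440 + 2,970 = $20,060.

Total revenue: $20,060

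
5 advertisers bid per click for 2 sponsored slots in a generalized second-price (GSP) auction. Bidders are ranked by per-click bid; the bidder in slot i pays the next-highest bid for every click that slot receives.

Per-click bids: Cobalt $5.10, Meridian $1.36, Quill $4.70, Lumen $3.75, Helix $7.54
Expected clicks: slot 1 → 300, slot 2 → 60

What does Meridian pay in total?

Meridian pays $0.00

Ranked by bid: $7.54 (Helix) > $5.10 (Cobalt) > $4.70 (Quill) > …
Meridian ranks below slot 2 → no slot, pays nothing.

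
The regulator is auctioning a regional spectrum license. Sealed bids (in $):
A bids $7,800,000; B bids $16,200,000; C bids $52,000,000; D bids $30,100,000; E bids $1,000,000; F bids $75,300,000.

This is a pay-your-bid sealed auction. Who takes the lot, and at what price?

F pays $75,300,000

Rule: the highest bidder wins and pays their own bid.
Bids ranked: 75,300,000 (F) > 52,000,000 (C) > 30,100,000 (D) > 16,200,000 (B) > 7,800,000 (A) > 1,000,000 (E)
First-price: F pays what they bid, $75,300,000.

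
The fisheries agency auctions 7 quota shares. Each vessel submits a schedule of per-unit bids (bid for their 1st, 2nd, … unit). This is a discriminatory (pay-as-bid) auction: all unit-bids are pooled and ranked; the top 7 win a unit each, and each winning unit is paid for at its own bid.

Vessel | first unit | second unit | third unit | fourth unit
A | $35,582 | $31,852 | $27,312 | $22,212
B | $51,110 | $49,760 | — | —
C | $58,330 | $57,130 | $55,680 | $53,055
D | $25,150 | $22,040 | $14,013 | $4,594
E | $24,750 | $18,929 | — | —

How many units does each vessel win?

A 1, B 2, C 4

Merging the schedules and taking the best 7: 58,330 (C-1), 57,130 (C-2), 55,680 (C-3), 53,055 (C-4), 51,110 (B-1), 49,760 (B-2), 35,582 (A-1)
Next rejected bid: $31,852 (not a price — pay-as-bid).
Allocation: A 1, B 2, C 4.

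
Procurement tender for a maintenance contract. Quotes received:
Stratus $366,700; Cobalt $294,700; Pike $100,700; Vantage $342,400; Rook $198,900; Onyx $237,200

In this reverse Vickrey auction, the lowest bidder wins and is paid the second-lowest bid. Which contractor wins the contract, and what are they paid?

Bids ranked: 100,700 (Pike) < 198,900 (Rook) < 237,200 (Onyx) < 294,700 (Cobalt) < 342,400 (Vantage) < 366,700 (Stratus)
Pike wins with the lowest bid; price is set by the runner-up at $198,900.

Pike is paid $198,900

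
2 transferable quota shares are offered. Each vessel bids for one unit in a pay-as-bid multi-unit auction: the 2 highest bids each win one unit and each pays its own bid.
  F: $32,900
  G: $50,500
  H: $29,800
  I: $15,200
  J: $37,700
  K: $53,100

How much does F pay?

Bids ranked high→low: 53,100 (K), 50,500 (G), 37,700 (J), 32,900 (F), …
Top 2: K, G.
F does not win → $0.

F pays $0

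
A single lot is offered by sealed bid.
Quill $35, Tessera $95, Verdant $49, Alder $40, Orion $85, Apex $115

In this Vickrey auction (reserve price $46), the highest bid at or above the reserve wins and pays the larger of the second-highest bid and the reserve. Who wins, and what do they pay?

Vickrey auction (reserve price $46): the highest bid at or above the reserve wins and pays the larger of the second-highest bid and the reserve.
Bids ranked: 115 (Apex) > 95 (Tessera) > 85 (Orion) > 49 (Verdant) > 40 (Alder) > 35 (Quill)
Apex has the top bid at or above the reserve ($115).
max(second-highest $95, reserve $46) = $95; the reserve does not bind.

Apex pays $95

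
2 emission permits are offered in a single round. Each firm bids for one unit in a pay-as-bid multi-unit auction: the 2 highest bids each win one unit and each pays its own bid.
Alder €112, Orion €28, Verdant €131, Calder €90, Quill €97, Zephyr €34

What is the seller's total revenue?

Total revenue: €243

Sorting: 131 (Verdant), 112 (Alder), 97 (Quill), 90 (Calder), …
The 2 highest are Verdant, Alder.
Total revenue = 131 + 112 = €243.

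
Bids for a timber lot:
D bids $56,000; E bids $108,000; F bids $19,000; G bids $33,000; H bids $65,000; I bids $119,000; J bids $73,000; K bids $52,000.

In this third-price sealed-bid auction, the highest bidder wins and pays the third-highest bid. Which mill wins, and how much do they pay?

Sorting bids: 119,000 (I) > 108,000 (E) > 73,000 (J) > 65,000 (H) > 56,000 (D) > 52,000 (K) > …
I wins; payment is bid #3 in the ranking = $73,000.

I pays $73,000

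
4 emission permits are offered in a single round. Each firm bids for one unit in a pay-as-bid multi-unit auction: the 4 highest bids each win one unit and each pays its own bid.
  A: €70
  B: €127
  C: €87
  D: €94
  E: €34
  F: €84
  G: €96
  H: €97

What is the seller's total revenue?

Bids ranked high→low: 127 (B), 97 (H), 96 (G), 94 (D), 87 (C), 84 (F), …
The 4 highest are B, H, G, D.
Total revenue = 127 + 97 + 96 + 94 = €414.

Total revenue: €414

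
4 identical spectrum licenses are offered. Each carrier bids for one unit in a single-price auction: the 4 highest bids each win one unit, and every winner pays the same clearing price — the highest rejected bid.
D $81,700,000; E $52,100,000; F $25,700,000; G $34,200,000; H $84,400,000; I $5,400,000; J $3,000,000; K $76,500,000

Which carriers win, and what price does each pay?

Ordering the bids: 84,400,000 (H), 81,700,000 (D), 76,500,000 (K), 52,100,000 (E), 34,200,000 (G), 25,700,000 (F), …
Winners (4 units): H, D, K, E.
Clearing price = highest rejected bid = $34,200,000.

H, D, K, E; each pays $34,200,000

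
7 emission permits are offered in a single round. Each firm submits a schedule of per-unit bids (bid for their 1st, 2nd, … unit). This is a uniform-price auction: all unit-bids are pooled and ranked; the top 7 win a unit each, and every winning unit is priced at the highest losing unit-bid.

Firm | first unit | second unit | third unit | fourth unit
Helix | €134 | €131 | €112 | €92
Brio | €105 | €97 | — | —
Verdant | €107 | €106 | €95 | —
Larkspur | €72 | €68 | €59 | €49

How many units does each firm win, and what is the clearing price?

Merging the schedules and taking the best 7: 134 (Helix-1), 131 (Helix-2), 112 (Helix-3), 107 (Verdant-1), 106 (Verdant-2), 105 (Brio-1), 97 (Brio-2)
The (k+1)-th unit-bid is €95.
Allocation: Brio 2, Helix 3, Verdant 2.

Brio 2, Helix 3, Verdant 2; clearing price €95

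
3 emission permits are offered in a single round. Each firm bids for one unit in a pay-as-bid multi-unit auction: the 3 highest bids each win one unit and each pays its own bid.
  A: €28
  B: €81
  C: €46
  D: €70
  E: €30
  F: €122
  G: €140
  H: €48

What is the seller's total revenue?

Bids ranked high→low: 140 (G), 122 (F), 81 (B), 70 (D), 48 (H), …
Top 3: G, F, B.
Total revenue = 140 + 122 + 81 = €343.

Total revenue: €343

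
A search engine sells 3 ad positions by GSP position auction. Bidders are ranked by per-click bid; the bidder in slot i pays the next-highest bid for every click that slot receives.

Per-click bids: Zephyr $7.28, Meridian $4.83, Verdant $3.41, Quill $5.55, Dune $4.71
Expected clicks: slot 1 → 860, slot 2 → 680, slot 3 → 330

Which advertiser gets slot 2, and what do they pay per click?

Quill; $4.83 per click

Ranked by bid: $7.28 (Zephyr) > $5.55 (Quill) > $4.83 (Meridian) > $4.71 (Dune) > …
Slot 2 goes to the second-ranked bidder, Quill, who pays the next bid down: $4.83/click.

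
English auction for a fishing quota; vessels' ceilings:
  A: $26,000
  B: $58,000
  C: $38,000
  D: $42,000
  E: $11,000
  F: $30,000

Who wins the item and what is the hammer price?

B wins at $42,000

Sorting limits: 58,000 (B) > 42,000 (D) > 38,000 (C) > 30,000 (F) > 26,000 (A) > 11,000 (E)
Bidding ends when D exits at $42,000; B takes it.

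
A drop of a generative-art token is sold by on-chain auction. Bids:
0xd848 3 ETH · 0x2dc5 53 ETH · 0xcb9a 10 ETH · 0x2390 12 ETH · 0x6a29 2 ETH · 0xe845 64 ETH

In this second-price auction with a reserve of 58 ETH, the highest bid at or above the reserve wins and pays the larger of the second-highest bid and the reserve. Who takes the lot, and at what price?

0xe845 pays 58 ETH

Rule: the highest bid at or above the reserve wins and pays the larger of the second-highest bid and the reserve.
Bids in order: 64 (0xe845) > 53 (0x2dc5) > 12 (0x2390) > 10 (0xcb9a) > 3 (0xd848) > 2 (0x6a29)
Highest eligible bid: 0xe845 at 64 ETH.
max(second-highest 53 ETH, reserve 58 ETH) = 58 ETH.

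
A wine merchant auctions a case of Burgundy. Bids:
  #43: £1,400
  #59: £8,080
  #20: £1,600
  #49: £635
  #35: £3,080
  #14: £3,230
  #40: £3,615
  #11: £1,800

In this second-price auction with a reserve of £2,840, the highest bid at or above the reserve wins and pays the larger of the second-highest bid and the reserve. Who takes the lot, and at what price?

#59 pays £3,615

Rule: the highest bid at or above the reserve wins and pays the larger of the second-highest bid and the reserve.
Bids ranked: 8,080 (#59) > 3,615 (#40) > 3,230 (#14) > 3,080 (#35) > 1,800 (#11) > 1,600 (#20) > …
#59 has the top bid at or above the reserve (£8,080).
Second-highest bid £3,615 exceeds the reserve £2,840 → payment £3,615.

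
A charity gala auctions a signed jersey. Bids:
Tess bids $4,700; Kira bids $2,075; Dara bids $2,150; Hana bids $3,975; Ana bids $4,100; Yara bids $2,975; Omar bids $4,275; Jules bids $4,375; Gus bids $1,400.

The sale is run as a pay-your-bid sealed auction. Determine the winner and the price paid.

Sorting bids: 4,700 (Tess) > 4,375 (Jules) > 4,275 (Omar) > 4,100 (Ana) > 3,975 (Hana) > 2,975 (Yara) > …
First-price: Tess pays what they bid, $4,700.

Tess pays $4,700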